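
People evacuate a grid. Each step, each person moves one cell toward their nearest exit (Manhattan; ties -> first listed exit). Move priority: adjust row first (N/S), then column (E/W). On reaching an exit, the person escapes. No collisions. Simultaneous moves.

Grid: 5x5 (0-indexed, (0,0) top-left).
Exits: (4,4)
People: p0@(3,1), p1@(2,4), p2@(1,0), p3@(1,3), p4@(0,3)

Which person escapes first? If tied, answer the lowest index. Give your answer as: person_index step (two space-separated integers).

Step 1: p0:(3,1)->(4,1) | p1:(2,4)->(3,4) | p2:(1,0)->(2,0) | p3:(1,3)->(2,3) | p4:(0,3)->(1,3)
Step 2: p0:(4,1)->(4,2) | p1:(3,4)->(4,4)->EXIT | p2:(2,0)->(3,0) | p3:(2,3)->(3,3) | p4:(1,3)->(2,3)
Step 3: p0:(4,2)->(4,3) | p1:escaped | p2:(3,0)->(4,0) | p3:(3,3)->(4,3) | p4:(2,3)->(3,3)
Step 4: p0:(4,3)->(4,4)->EXIT | p1:escaped | p2:(4,0)->(4,1) | p3:(4,3)->(4,4)->EXIT | p4:(3,3)->(4,3)
Step 5: p0:escaped | p1:escaped | p2:(4,1)->(4,2) | p3:escaped | p4:(4,3)->(4,4)->EXIT
Step 6: p0:escaped | p1:escaped | p2:(4,2)->(4,3) | p3:escaped | p4:escaped
Step 7: p0:escaped | p1:escaped | p2:(4,3)->(4,4)->EXIT | p3:escaped | p4:escaped
Exit steps: [4, 2, 7, 4, 5]
First to escape: p1 at step 2

Answer: 1 2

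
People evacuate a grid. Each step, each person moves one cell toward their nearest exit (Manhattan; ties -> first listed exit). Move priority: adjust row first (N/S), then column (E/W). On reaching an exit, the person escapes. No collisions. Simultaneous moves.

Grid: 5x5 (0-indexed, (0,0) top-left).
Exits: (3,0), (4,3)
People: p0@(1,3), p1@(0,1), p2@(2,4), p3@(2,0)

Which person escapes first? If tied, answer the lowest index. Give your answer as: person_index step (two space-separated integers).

Step 1: p0:(1,3)->(2,3) | p1:(0,1)->(1,1) | p2:(2,4)->(3,4) | p3:(2,0)->(3,0)->EXIT
Step 2: p0:(2,3)->(3,3) | p1:(1,1)->(2,1) | p2:(3,4)->(4,4) | p3:escaped
Step 3: p0:(3,3)->(4,3)->EXIT | p1:(2,1)->(3,1) | p2:(4,4)->(4,3)->EXIT | p3:escaped
Step 4: p0:escaped | p1:(3,1)->(3,0)->EXIT | p2:escaped | p3:escaped
Exit steps: [3, 4, 3, 1]
First to escape: p3 at step 1

Answer: 3 1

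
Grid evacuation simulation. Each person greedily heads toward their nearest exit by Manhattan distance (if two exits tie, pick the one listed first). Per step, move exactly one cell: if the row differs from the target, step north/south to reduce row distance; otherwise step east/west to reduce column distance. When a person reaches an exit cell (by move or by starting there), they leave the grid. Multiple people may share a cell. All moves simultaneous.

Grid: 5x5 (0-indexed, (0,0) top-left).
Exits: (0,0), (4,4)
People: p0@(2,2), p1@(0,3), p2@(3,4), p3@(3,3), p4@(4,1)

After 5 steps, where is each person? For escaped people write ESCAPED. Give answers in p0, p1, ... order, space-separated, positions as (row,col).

Step 1: p0:(2,2)->(1,2) | p1:(0,3)->(0,2) | p2:(3,4)->(4,4)->EXIT | p3:(3,3)->(4,3) | p4:(4,1)->(4,2)
Step 2: p0:(1,2)->(0,2) | p1:(0,2)->(0,1) | p2:escaped | p3:(4,3)->(4,4)->EXIT | p4:(4,2)->(4,3)
Step 3: p0:(0,2)->(0,1) | p1:(0,1)->(0,0)->EXIT | p2:escaped | p3:escaped | p4:(4,3)->(4,4)->EXIT
Step 4: p0:(0,1)->(0,0)->EXIT | p1:escaped | p2:escaped | p3:escaped | p4:escaped

ESCAPED ESCAPED ESCAPED ESCAPED ESCAPED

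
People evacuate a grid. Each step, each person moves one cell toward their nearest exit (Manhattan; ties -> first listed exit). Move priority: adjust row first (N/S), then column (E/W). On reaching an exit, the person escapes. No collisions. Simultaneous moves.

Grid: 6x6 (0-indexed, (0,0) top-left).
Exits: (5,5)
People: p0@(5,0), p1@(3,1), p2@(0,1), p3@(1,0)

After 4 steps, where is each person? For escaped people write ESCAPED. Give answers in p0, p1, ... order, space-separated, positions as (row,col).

Step 1: p0:(5,0)->(5,1) | p1:(3,1)->(4,1) | p2:(0,1)->(1,1) | p3:(1,0)->(2,0)
Step 2: p0:(5,1)->(5,2) | p1:(4,1)->(5,1) | p2:(1,1)->(2,1) | p3:(2,0)->(3,0)
Step 3: p0:(5,2)->(5,3) | p1:(5,1)->(5,2) | p2:(2,1)->(3,1) | p3:(3,0)->(4,0)
Step 4: p0:(5,3)->(5,4) | p1:(5,2)->(5,3) | p2:(3,1)->(4,1) | p3:(4,0)->(5,0)

(5,4) (5,3) (4,1) (5,0)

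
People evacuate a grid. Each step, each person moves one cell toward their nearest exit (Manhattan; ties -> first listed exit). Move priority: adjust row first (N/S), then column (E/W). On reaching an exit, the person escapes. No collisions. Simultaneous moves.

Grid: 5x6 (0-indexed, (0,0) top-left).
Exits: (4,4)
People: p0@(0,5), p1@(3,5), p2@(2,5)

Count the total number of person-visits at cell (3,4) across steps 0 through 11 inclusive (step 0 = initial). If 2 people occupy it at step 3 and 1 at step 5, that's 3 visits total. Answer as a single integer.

Answer: 0

Derivation:
Step 0: p0@(0,5) p1@(3,5) p2@(2,5) -> at (3,4): 0 [-], cum=0
Step 1: p0@(1,5) p1@(4,5) p2@(3,5) -> at (3,4): 0 [-], cum=0
Step 2: p0@(2,5) p1@ESC p2@(4,5) -> at (3,4): 0 [-], cum=0
Step 3: p0@(3,5) p1@ESC p2@ESC -> at (3,4): 0 [-], cum=0
Step 4: p0@(4,5) p1@ESC p2@ESC -> at (3,4): 0 [-], cum=0
Step 5: p0@ESC p1@ESC p2@ESC -> at (3,4): 0 [-], cum=0
Total visits = 0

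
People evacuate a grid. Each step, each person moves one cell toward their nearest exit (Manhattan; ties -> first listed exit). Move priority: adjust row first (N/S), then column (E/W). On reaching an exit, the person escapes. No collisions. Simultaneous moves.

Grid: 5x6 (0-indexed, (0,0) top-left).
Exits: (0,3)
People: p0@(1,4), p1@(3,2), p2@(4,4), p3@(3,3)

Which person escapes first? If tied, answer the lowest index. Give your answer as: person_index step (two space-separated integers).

Answer: 0 2

Derivation:
Step 1: p0:(1,4)->(0,4) | p1:(3,2)->(2,2) | p2:(4,4)->(3,4) | p3:(3,3)->(2,3)
Step 2: p0:(0,4)->(0,3)->EXIT | p1:(2,2)->(1,2) | p2:(3,4)->(2,4) | p3:(2,3)->(1,3)
Step 3: p0:escaped | p1:(1,2)->(0,2) | p2:(2,4)->(1,4) | p3:(1,3)->(0,3)->EXIT
Step 4: p0:escaped | p1:(0,2)->(0,3)->EXIT | p2:(1,4)->(0,4) | p3:escaped
Step 5: p0:escaped | p1:escaped | p2:(0,4)->(0,3)->EXIT | p3:escaped
Exit steps: [2, 4, 5, 3]
First to escape: p0 at step 2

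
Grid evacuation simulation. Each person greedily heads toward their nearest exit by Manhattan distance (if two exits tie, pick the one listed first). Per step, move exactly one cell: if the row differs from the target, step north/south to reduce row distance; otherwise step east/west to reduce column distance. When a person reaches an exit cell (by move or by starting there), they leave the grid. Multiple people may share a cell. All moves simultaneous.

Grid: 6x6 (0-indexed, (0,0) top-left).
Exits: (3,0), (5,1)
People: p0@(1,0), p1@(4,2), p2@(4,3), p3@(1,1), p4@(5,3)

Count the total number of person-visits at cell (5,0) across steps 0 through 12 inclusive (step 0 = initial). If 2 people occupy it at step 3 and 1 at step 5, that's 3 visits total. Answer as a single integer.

Answer: 0

Derivation:
Step 0: p0@(1,0) p1@(4,2) p2@(4,3) p3@(1,1) p4@(5,3) -> at (5,0): 0 [-], cum=0
Step 1: p0@(2,0) p1@(5,2) p2@(5,3) p3@(2,1) p4@(5,2) -> at (5,0): 0 [-], cum=0
Step 2: p0@ESC p1@ESC p2@(5,2) p3@(3,1) p4@ESC -> at (5,0): 0 [-], cum=0
Step 3: p0@ESC p1@ESC p2@ESC p3@ESC p4@ESC -> at (5,0): 0 [-], cum=0
Total visits = 0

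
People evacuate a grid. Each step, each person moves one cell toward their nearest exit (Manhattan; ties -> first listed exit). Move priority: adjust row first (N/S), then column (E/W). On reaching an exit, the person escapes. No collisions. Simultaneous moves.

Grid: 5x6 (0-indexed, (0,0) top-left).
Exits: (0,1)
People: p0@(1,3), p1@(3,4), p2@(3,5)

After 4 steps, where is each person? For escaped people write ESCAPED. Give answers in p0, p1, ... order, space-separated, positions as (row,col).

Step 1: p0:(1,3)->(0,3) | p1:(3,4)->(2,4) | p2:(3,5)->(2,5)
Step 2: p0:(0,3)->(0,2) | p1:(2,4)->(1,4) | p2:(2,5)->(1,5)
Step 3: p0:(0,2)->(0,1)->EXIT | p1:(1,4)->(0,4) | p2:(1,5)->(0,5)
Step 4: p0:escaped | p1:(0,4)->(0,3) | p2:(0,5)->(0,4)

ESCAPED (0,3) (0,4)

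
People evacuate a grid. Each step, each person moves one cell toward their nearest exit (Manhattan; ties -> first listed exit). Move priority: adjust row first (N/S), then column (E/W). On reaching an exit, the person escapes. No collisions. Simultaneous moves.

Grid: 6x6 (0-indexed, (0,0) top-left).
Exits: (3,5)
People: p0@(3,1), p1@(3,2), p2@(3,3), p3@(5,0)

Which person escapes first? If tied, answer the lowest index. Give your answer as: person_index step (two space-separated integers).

Answer: 2 2

Derivation:
Step 1: p0:(3,1)->(3,2) | p1:(3,2)->(3,3) | p2:(3,3)->(3,4) | p3:(5,0)->(4,0)
Step 2: p0:(3,2)->(3,3) | p1:(3,3)->(3,4) | p2:(3,4)->(3,5)->EXIT | p3:(4,0)->(3,0)
Step 3: p0:(3,3)->(3,4) | p1:(3,4)->(3,5)->EXIT | p2:escaped | p3:(3,0)->(3,1)
Step 4: p0:(3,4)->(3,5)->EXIT | p1:escaped | p2:escaped | p3:(3,1)->(3,2)
Step 5: p0:escaped | p1:escaped | p2:escaped | p3:(3,2)->(3,3)
Step 6: p0:escaped | p1:escaped | p2:escaped | p3:(3,3)->(3,4)
Step 7: p0:escaped | p1:escaped | p2:escaped | p3:(3,4)->(3,5)->EXIT
Exit steps: [4, 3, 2, 7]
First to escape: p2 at step 2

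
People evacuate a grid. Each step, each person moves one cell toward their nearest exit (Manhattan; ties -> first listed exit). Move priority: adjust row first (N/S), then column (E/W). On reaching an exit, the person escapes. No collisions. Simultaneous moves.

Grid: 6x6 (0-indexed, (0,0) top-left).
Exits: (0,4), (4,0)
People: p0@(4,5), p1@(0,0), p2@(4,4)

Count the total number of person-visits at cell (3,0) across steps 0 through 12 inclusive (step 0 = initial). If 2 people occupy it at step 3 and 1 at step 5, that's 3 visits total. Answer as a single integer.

Answer: 0

Derivation:
Step 0: p0@(4,5) p1@(0,0) p2@(4,4) -> at (3,0): 0 [-], cum=0
Step 1: p0@(3,5) p1@(0,1) p2@(3,4) -> at (3,0): 0 [-], cum=0
Step 2: p0@(2,5) p1@(0,2) p2@(2,4) -> at (3,0): 0 [-], cum=0
Step 3: p0@(1,5) p1@(0,3) p2@(1,4) -> at (3,0): 0 [-], cum=0
Step 4: p0@(0,5) p1@ESC p2@ESC -> at (3,0): 0 [-], cum=0
Step 5: p0@ESC p1@ESC p2@ESC -> at (3,0): 0 [-], cum=0
Total visits = 0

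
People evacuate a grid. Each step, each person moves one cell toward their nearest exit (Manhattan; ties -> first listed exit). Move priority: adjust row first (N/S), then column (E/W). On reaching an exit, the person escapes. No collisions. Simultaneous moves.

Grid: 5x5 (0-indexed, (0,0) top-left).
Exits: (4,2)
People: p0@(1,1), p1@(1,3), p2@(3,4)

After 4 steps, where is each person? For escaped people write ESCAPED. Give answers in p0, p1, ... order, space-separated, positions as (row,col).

Step 1: p0:(1,1)->(2,1) | p1:(1,3)->(2,3) | p2:(3,4)->(4,4)
Step 2: p0:(2,1)->(3,1) | p1:(2,3)->(3,3) | p2:(4,4)->(4,3)
Step 3: p0:(3,1)->(4,1) | p1:(3,3)->(4,3) | p2:(4,3)->(4,2)->EXIT
Step 4: p0:(4,1)->(4,2)->EXIT | p1:(4,3)->(4,2)->EXIT | p2:escaped

ESCAPED ESCAPED ESCAPED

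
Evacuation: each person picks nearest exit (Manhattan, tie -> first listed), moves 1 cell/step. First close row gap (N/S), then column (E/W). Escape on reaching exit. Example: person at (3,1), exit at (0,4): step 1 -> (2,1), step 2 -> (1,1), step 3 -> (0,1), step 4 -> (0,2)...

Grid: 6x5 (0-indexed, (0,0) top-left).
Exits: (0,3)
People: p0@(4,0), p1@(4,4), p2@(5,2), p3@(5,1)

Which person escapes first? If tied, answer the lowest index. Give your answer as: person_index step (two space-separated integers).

Step 1: p0:(4,0)->(3,0) | p1:(4,4)->(3,4) | p2:(5,2)->(4,2) | p3:(5,1)->(4,1)
Step 2: p0:(3,0)->(2,0) | p1:(3,4)->(2,4) | p2:(4,2)->(3,2) | p3:(4,1)->(3,1)
Step 3: p0:(2,0)->(1,0) | p1:(2,4)->(1,4) | p2:(3,2)->(2,2) | p3:(3,1)->(2,1)
Step 4: p0:(1,0)->(0,0) | p1:(1,4)->(0,4) | p2:(2,2)->(1,2) | p3:(2,1)->(1,1)
Step 5: p0:(0,0)->(0,1) | p1:(0,4)->(0,3)->EXIT | p2:(1,2)->(0,2) | p3:(1,1)->(0,1)
Step 6: p0:(0,1)->(0,2) | p1:escaped | p2:(0,2)->(0,3)->EXIT | p3:(0,1)->(0,2)
Step 7: p0:(0,2)->(0,3)->EXIT | p1:escaped | p2:escaped | p3:(0,2)->(0,3)->EXIT
Exit steps: [7, 5, 6, 7]
First to escape: p1 at step 5

Answer: 1 5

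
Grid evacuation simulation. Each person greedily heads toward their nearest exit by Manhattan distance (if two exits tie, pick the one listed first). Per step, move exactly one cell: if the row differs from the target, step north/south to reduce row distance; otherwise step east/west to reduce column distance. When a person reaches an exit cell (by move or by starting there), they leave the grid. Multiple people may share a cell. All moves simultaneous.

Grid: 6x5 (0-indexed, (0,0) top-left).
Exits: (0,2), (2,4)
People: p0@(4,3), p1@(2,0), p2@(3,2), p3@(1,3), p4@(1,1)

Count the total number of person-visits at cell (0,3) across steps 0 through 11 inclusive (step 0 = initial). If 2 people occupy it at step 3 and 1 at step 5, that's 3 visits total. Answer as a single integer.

Step 0: p0@(4,3) p1@(2,0) p2@(3,2) p3@(1,3) p4@(1,1) -> at (0,3): 0 [-], cum=0
Step 1: p0@(3,3) p1@(1,0) p2@(2,2) p3@(0,3) p4@(0,1) -> at (0,3): 1 [p3], cum=1
Step 2: p0@(2,3) p1@(0,0) p2@(1,2) p3@ESC p4@ESC -> at (0,3): 0 [-], cum=1
Step 3: p0@ESC p1@(0,1) p2@ESC p3@ESC p4@ESC -> at (0,3): 0 [-], cum=1
Step 4: p0@ESC p1@ESC p2@ESC p3@ESC p4@ESC -> at (0,3): 0 [-], cum=1
Total visits = 1

Answer: 1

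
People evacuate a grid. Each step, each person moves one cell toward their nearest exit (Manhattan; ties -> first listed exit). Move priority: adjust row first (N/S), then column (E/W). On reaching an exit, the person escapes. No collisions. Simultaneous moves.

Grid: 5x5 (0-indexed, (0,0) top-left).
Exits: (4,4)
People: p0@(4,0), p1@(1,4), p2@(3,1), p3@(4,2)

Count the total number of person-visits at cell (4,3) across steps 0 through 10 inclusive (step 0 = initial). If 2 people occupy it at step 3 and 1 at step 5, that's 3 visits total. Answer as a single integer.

Answer: 3

Derivation:
Step 0: p0@(4,0) p1@(1,4) p2@(3,1) p3@(4,2) -> at (4,3): 0 [-], cum=0
Step 1: p0@(4,1) p1@(2,4) p2@(4,1) p3@(4,3) -> at (4,3): 1 [p3], cum=1
Step 2: p0@(4,2) p1@(3,4) p2@(4,2) p3@ESC -> at (4,3): 0 [-], cum=1
Step 3: p0@(4,3) p1@ESC p2@(4,3) p3@ESC -> at (4,3): 2 [p0,p2], cum=3
Step 4: p0@ESC p1@ESC p2@ESC p3@ESC -> at (4,3): 0 [-], cum=3
Total visits = 3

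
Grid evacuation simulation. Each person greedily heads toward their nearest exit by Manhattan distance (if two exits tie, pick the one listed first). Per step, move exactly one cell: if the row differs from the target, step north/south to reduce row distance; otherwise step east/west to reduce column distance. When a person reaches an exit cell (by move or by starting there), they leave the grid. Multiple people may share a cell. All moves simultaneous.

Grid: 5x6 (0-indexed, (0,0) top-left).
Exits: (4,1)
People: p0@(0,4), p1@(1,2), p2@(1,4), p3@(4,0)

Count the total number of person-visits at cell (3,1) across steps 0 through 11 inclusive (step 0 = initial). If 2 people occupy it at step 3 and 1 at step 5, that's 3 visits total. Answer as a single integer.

Answer: 0

Derivation:
Step 0: p0@(0,4) p1@(1,2) p2@(1,4) p3@(4,0) -> at (3,1): 0 [-], cum=0
Step 1: p0@(1,4) p1@(2,2) p2@(2,4) p3@ESC -> at (3,1): 0 [-], cum=0
Step 2: p0@(2,4) p1@(3,2) p2@(3,4) p3@ESC -> at (3,1): 0 [-], cum=0
Step 3: p0@(3,4) p1@(4,2) p2@(4,4) p3@ESC -> at (3,1): 0 [-], cum=0
Step 4: p0@(4,4) p1@ESC p2@(4,3) p3@ESC -> at (3,1): 0 [-], cum=0
Step 5: p0@(4,3) p1@ESC p2@(4,2) p3@ESC -> at (3,1): 0 [-], cum=0
Step 6: p0@(4,2) p1@ESC p2@ESC p3@ESC -> at (3,1): 0 [-], cum=0
Step 7: p0@ESC p1@ESC p2@ESC p3@ESC -> at (3,1): 0 [-], cum=0
Total visits = 0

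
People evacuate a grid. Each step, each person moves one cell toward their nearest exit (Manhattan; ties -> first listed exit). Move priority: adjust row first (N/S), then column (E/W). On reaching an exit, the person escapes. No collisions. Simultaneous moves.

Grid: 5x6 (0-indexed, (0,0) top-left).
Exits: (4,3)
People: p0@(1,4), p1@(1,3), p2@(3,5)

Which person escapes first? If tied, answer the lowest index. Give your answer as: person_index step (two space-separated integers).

Step 1: p0:(1,4)->(2,4) | p1:(1,3)->(2,3) | p2:(3,5)->(4,5)
Step 2: p0:(2,4)->(3,4) | p1:(2,3)->(3,3) | p2:(4,5)->(4,4)
Step 3: p0:(3,4)->(4,4) | p1:(3,3)->(4,3)->EXIT | p2:(4,4)->(4,3)->EXIT
Step 4: p0:(4,4)->(4,3)->EXIT | p1:escaped | p2:escaped
Exit steps: [4, 3, 3]
First to escape: p1 at step 3

Answer: 1 3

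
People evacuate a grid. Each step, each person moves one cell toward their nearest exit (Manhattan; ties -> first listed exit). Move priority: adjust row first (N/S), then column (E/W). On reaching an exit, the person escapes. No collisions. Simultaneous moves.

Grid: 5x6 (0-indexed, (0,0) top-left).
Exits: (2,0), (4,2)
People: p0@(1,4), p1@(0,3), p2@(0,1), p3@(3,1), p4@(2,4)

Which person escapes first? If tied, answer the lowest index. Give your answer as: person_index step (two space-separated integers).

Answer: 3 2

Derivation:
Step 1: p0:(1,4)->(2,4) | p1:(0,3)->(1,3) | p2:(0,1)->(1,1) | p3:(3,1)->(2,1) | p4:(2,4)->(2,3)
Step 2: p0:(2,4)->(2,3) | p1:(1,3)->(2,3) | p2:(1,1)->(2,1) | p3:(2,1)->(2,0)->EXIT | p4:(2,3)->(2,2)
Step 3: p0:(2,3)->(2,2) | p1:(2,3)->(2,2) | p2:(2,1)->(2,0)->EXIT | p3:escaped | p4:(2,2)->(2,1)
Step 4: p0:(2,2)->(2,1) | p1:(2,2)->(2,1) | p2:escaped | p3:escaped | p4:(2,1)->(2,0)->EXIT
Step 5: p0:(2,1)->(2,0)->EXIT | p1:(2,1)->(2,0)->EXIT | p2:escaped | p3:escaped | p4:escaped
Exit steps: [5, 5, 3, 2, 4]
First to escape: p3 at step 2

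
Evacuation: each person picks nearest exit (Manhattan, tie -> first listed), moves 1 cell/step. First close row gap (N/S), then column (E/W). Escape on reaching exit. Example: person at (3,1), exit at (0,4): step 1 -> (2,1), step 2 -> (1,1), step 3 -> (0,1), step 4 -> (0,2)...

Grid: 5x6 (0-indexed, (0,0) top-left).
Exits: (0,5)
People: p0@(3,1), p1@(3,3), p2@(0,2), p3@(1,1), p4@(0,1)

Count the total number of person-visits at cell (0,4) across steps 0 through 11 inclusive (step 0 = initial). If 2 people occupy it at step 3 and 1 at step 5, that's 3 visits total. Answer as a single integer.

Answer: 5

Derivation:
Step 0: p0@(3,1) p1@(3,3) p2@(0,2) p3@(1,1) p4@(0,1) -> at (0,4): 0 [-], cum=0
Step 1: p0@(2,1) p1@(2,3) p2@(0,3) p3@(0,1) p4@(0,2) -> at (0,4): 0 [-], cum=0
Step 2: p0@(1,1) p1@(1,3) p2@(0,4) p3@(0,2) p4@(0,3) -> at (0,4): 1 [p2], cum=1
Step 3: p0@(0,1) p1@(0,3) p2@ESC p3@(0,3) p4@(0,4) -> at (0,4): 1 [p4], cum=2
Step 4: p0@(0,2) p1@(0,4) p2@ESC p3@(0,4) p4@ESC -> at (0,4): 2 [p1,p3], cum=4
Step 5: p0@(0,3) p1@ESC p2@ESC p3@ESC p4@ESC -> at (0,4): 0 [-], cum=4
Step 6: p0@(0,4) p1@ESC p2@ESC p3@ESC p4@ESC -> at (0,4): 1 [p0], cum=5
Step 7: p0@ESC p1@ESC p2@ESC p3@ESC p4@ESC -> at (0,4): 0 [-], cum=5
Total visits = 5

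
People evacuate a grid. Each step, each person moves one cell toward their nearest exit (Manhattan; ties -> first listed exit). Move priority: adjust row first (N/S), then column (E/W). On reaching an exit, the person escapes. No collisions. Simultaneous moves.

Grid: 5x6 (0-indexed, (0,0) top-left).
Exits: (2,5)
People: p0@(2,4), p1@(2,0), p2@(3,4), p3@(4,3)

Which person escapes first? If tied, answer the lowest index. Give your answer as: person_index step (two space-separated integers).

Answer: 0 1

Derivation:
Step 1: p0:(2,4)->(2,5)->EXIT | p1:(2,0)->(2,1) | p2:(3,4)->(2,4) | p3:(4,3)->(3,3)
Step 2: p0:escaped | p1:(2,1)->(2,2) | p2:(2,4)->(2,5)->EXIT | p3:(3,3)->(2,3)
Step 3: p0:escaped | p1:(2,2)->(2,3) | p2:escaped | p3:(2,3)->(2,4)
Step 4: p0:escaped | p1:(2,3)->(2,4) | p2:escaped | p3:(2,4)->(2,5)->EXIT
Step 5: p0:escaped | p1:(2,4)->(2,5)->EXIT | p2:escaped | p3:escaped
Exit steps: [1, 5, 2, 4]
First to escape: p0 at step 1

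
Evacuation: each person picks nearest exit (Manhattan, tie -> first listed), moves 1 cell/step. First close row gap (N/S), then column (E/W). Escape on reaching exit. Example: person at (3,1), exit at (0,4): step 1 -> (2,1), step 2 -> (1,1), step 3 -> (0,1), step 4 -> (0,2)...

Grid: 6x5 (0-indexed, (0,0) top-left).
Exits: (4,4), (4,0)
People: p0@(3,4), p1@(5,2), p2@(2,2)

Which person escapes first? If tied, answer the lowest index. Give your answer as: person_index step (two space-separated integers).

Answer: 0 1

Derivation:
Step 1: p0:(3,4)->(4,4)->EXIT | p1:(5,2)->(4,2) | p2:(2,2)->(3,2)
Step 2: p0:escaped | p1:(4,2)->(4,3) | p2:(3,2)->(4,2)
Step 3: p0:escaped | p1:(4,3)->(4,4)->EXIT | p2:(4,2)->(4,3)
Step 4: p0:escaped | p1:escaped | p2:(4,3)->(4,4)->EXIT
Exit steps: [1, 3, 4]
First to escape: p0 at step 1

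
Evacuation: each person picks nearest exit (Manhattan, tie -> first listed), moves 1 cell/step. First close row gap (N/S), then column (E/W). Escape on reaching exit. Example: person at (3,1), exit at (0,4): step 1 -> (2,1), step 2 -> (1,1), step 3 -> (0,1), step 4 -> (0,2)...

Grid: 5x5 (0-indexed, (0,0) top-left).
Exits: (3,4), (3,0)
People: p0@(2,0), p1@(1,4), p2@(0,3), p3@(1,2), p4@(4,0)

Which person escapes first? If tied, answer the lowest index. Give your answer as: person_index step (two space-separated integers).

Step 1: p0:(2,0)->(3,0)->EXIT | p1:(1,4)->(2,4) | p2:(0,3)->(1,3) | p3:(1,2)->(2,2) | p4:(4,0)->(3,0)->EXIT
Step 2: p0:escaped | p1:(2,4)->(3,4)->EXIT | p2:(1,3)->(2,3) | p3:(2,2)->(3,2) | p4:escaped
Step 3: p0:escaped | p1:escaped | p2:(2,3)->(3,3) | p3:(3,2)->(3,3) | p4:escaped
Step 4: p0:escaped | p1:escaped | p2:(3,3)->(3,4)->EXIT | p3:(3,3)->(3,4)->EXIT | p4:escaped
Exit steps: [1, 2, 4, 4, 1]
First to escape: p0 at step 1

Answer: 0 1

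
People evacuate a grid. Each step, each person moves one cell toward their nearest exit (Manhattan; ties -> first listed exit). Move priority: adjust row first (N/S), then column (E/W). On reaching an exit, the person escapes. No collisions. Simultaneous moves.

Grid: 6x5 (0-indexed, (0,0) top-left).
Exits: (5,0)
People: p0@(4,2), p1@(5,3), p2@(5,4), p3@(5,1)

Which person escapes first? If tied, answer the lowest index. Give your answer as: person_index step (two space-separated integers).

Answer: 3 1

Derivation:
Step 1: p0:(4,2)->(5,2) | p1:(5,3)->(5,2) | p2:(5,4)->(5,3) | p3:(5,1)->(5,0)->EXIT
Step 2: p0:(5,2)->(5,1) | p1:(5,2)->(5,1) | p2:(5,3)->(5,2) | p3:escaped
Step 3: p0:(5,1)->(5,0)->EXIT | p1:(5,1)->(5,0)->EXIT | p2:(5,2)->(5,1) | p3:escaped
Step 4: p0:escaped | p1:escaped | p2:(5,1)->(5,0)->EXIT | p3:escaped
Exit steps: [3, 3, 4, 1]
First to escape: p3 at step 1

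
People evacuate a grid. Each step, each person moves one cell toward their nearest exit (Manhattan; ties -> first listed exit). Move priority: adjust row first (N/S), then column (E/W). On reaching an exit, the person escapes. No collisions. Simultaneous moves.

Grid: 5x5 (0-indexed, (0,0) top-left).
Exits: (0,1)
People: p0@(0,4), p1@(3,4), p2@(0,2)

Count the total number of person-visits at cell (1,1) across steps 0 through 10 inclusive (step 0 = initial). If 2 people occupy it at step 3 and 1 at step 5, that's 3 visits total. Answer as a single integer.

Step 0: p0@(0,4) p1@(3,4) p2@(0,2) -> at (1,1): 0 [-], cum=0
Step 1: p0@(0,3) p1@(2,4) p2@ESC -> at (1,1): 0 [-], cum=0
Step 2: p0@(0,2) p1@(1,4) p2@ESC -> at (1,1): 0 [-], cum=0
Step 3: p0@ESC p1@(0,4) p2@ESC -> at (1,1): 0 [-], cum=0
Step 4: p0@ESC p1@(0,3) p2@ESC -> at (1,1): 0 [-], cum=0
Step 5: p0@ESC p1@(0,2) p2@ESC -> at (1,1): 0 [-], cum=0
Step 6: p0@ESC p1@ESC p2@ESC -> at (1,1): 0 [-], cum=0
Total visits = 0

Answer: 0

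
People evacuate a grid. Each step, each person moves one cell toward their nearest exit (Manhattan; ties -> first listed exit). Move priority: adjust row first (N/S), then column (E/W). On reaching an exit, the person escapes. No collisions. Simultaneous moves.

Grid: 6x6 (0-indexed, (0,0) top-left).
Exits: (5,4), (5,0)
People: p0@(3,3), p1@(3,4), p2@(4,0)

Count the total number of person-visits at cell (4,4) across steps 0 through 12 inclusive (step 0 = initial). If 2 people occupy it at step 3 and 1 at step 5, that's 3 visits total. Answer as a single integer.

Answer: 1

Derivation:
Step 0: p0@(3,3) p1@(3,4) p2@(4,0) -> at (4,4): 0 [-], cum=0
Step 1: p0@(4,3) p1@(4,4) p2@ESC -> at (4,4): 1 [p1], cum=1
Step 2: p0@(5,3) p1@ESC p2@ESC -> at (4,4): 0 [-], cum=1
Step 3: p0@ESC p1@ESC p2@ESC -> at (4,4): 0 [-], cum=1
Total visits = 1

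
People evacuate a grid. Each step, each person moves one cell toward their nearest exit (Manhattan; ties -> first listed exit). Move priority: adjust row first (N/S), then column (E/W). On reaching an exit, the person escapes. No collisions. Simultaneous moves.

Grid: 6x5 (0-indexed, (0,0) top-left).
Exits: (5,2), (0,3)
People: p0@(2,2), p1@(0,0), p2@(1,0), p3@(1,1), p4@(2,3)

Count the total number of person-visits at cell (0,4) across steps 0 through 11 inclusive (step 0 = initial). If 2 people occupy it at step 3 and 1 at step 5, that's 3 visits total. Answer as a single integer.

Answer: 0

Derivation:
Step 0: p0@(2,2) p1@(0,0) p2@(1,0) p3@(1,1) p4@(2,3) -> at (0,4): 0 [-], cum=0
Step 1: p0@(3,2) p1@(0,1) p2@(0,0) p3@(0,1) p4@(1,3) -> at (0,4): 0 [-], cum=0
Step 2: p0@(4,2) p1@(0,2) p2@(0,1) p3@(0,2) p4@ESC -> at (0,4): 0 [-], cum=0
Step 3: p0@ESC p1@ESC p2@(0,2) p3@ESC p4@ESC -> at (0,4): 0 [-], cum=0
Step 4: p0@ESC p1@ESC p2@ESC p3@ESC p4@ESC -> at (0,4): 0 [-], cum=0
Total visits = 0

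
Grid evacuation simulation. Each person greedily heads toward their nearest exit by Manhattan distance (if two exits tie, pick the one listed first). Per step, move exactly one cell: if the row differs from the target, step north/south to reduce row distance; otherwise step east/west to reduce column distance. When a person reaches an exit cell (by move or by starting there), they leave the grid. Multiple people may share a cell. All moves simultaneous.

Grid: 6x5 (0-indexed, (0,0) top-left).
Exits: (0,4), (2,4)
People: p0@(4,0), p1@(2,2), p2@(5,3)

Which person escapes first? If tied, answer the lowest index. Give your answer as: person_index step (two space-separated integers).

Answer: 1 2

Derivation:
Step 1: p0:(4,0)->(3,0) | p1:(2,2)->(2,3) | p2:(5,3)->(4,3)
Step 2: p0:(3,0)->(2,0) | p1:(2,3)->(2,4)->EXIT | p2:(4,3)->(3,3)
Step 3: p0:(2,0)->(2,1) | p1:escaped | p2:(3,3)->(2,3)
Step 4: p0:(2,1)->(2,2) | p1:escaped | p2:(2,3)->(2,4)->EXIT
Step 5: p0:(2,2)->(2,3) | p1:escaped | p2:escaped
Step 6: p0:(2,3)->(2,4)->EXIT | p1:escaped | p2:escaped
Exit steps: [6, 2, 4]
First to escape: p1 at step 2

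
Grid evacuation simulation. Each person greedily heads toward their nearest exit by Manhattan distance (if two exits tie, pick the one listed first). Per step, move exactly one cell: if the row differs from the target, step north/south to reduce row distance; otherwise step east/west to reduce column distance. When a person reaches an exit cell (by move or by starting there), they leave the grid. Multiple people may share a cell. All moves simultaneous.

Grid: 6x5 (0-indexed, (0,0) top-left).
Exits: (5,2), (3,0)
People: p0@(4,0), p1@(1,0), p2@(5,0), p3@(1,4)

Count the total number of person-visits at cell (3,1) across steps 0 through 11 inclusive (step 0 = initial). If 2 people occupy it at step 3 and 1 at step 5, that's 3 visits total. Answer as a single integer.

Answer: 0

Derivation:
Step 0: p0@(4,0) p1@(1,0) p2@(5,0) p3@(1,4) -> at (3,1): 0 [-], cum=0
Step 1: p0@ESC p1@(2,0) p2@(5,1) p3@(2,4) -> at (3,1): 0 [-], cum=0
Step 2: p0@ESC p1@ESC p2@ESC p3@(3,4) -> at (3,1): 0 [-], cum=0
Step 3: p0@ESC p1@ESC p2@ESC p3@(4,4) -> at (3,1): 0 [-], cum=0
Step 4: p0@ESC p1@ESC p2@ESC p3@(5,4) -> at (3,1): 0 [-], cum=0
Step 5: p0@ESC p1@ESC p2@ESC p3@(5,3) -> at (3,1): 0 [-], cum=0
Step 6: p0@ESC p1@ESC p2@ESC p3@ESC -> at (3,1): 0 [-], cum=0
Total visits = 0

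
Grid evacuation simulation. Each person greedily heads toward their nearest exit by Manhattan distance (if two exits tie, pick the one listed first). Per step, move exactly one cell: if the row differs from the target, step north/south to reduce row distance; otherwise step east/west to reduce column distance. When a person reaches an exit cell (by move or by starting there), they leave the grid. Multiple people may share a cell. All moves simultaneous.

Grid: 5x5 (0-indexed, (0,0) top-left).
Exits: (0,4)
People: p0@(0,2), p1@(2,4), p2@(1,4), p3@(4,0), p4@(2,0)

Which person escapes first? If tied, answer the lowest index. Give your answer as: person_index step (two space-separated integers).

Step 1: p0:(0,2)->(0,3) | p1:(2,4)->(1,4) | p2:(1,4)->(0,4)->EXIT | p3:(4,0)->(3,0) | p4:(2,0)->(1,0)
Step 2: p0:(0,3)->(0,4)->EXIT | p1:(1,4)->(0,4)->EXIT | p2:escaped | p3:(3,0)->(2,0) | p4:(1,0)->(0,0)
Step 3: p0:escaped | p1:escaped | p2:escaped | p3:(2,0)->(1,0) | p4:(0,0)->(0,1)
Step 4: p0:escaped | p1:escaped | p2:escaped | p3:(1,0)->(0,0) | p4:(0,1)->(0,2)
Step 5: p0:escaped | p1:escaped | p2:escaped | p3:(0,0)->(0,1) | p4:(0,2)->(0,3)
Step 6: p0:escaped | p1:escaped | p2:escaped | p3:(0,1)->(0,2) | p4:(0,3)->(0,4)->EXIT
Step 7: p0:escaped | p1:escaped | p2:escaped | p3:(0,2)->(0,3) | p4:escaped
Step 8: p0:escaped | p1:escaped | p2:escaped | p3:(0,3)->(0,4)->EXIT | p4:escaped
Exit steps: [2, 2, 1, 8, 6]
First to escape: p2 at step 1

Answer: 2 1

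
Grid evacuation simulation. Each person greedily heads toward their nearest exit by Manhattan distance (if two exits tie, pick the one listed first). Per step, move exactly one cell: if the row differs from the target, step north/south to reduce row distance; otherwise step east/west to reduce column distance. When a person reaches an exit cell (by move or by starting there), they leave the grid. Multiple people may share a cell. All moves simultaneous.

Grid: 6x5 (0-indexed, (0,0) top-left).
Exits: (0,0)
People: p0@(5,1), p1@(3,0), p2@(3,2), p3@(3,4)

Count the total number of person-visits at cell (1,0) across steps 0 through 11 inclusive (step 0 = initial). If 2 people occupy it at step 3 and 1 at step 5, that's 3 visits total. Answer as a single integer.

Answer: 1

Derivation:
Step 0: p0@(5,1) p1@(3,0) p2@(3,2) p3@(3,4) -> at (1,0): 0 [-], cum=0
Step 1: p0@(4,1) p1@(2,0) p2@(2,2) p3@(2,4) -> at (1,0): 0 [-], cum=0
Step 2: p0@(3,1) p1@(1,0) p2@(1,2) p3@(1,4) -> at (1,0): 1 [p1], cum=1
Step 3: p0@(2,1) p1@ESC p2@(0,2) p3@(0,4) -> at (1,0): 0 [-], cum=1
Step 4: p0@(1,1) p1@ESC p2@(0,1) p3@(0,3) -> at (1,0): 0 [-], cum=1
Step 5: p0@(0,1) p1@ESC p2@ESC p3@(0,2) -> at (1,0): 0 [-], cum=1
Step 6: p0@ESC p1@ESC p2@ESC p3@(0,1) -> at (1,0): 0 [-], cum=1
Step 7: p0@ESC p1@ESC p2@ESC p3@ESC -> at (1,0): 0 [-], cum=1
Total visits = 1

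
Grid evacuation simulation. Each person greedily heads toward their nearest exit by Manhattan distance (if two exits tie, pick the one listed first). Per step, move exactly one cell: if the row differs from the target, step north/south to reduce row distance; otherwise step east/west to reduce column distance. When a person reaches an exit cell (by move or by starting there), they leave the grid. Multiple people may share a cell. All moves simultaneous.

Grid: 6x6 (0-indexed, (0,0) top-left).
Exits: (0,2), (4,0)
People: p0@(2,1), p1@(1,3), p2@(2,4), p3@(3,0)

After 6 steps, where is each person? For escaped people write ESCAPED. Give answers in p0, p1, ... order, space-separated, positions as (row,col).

Step 1: p0:(2,1)->(1,1) | p1:(1,3)->(0,3) | p2:(2,4)->(1,4) | p3:(3,0)->(4,0)->EXIT
Step 2: p0:(1,1)->(0,1) | p1:(0,3)->(0,2)->EXIT | p2:(1,4)->(0,4) | p3:escaped
Step 3: p0:(0,1)->(0,2)->EXIT | p1:escaped | p2:(0,4)->(0,3) | p3:escaped
Step 4: p0:escaped | p1:escaped | p2:(0,3)->(0,2)->EXIT | p3:escaped

ESCAPED ESCAPED ESCAPED ESCAPED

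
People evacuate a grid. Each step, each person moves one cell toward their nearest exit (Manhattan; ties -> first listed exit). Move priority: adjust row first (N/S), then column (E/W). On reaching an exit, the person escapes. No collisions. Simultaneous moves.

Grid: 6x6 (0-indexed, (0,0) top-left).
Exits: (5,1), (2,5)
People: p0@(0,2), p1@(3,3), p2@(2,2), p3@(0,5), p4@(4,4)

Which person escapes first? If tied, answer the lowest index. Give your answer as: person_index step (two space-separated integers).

Answer: 3 2

Derivation:
Step 1: p0:(0,2)->(1,2) | p1:(3,3)->(2,3) | p2:(2,2)->(2,3) | p3:(0,5)->(1,5) | p4:(4,4)->(3,4)
Step 2: p0:(1,2)->(2,2) | p1:(2,3)->(2,4) | p2:(2,3)->(2,4) | p3:(1,5)->(2,5)->EXIT | p4:(3,4)->(2,4)
Step 3: p0:(2,2)->(2,3) | p1:(2,4)->(2,5)->EXIT | p2:(2,4)->(2,5)->EXIT | p3:escaped | p4:(2,4)->(2,5)->EXIT
Step 4: p0:(2,3)->(2,4) | p1:escaped | p2:escaped | p3:escaped | p4:escaped
Step 5: p0:(2,4)->(2,5)->EXIT | p1:escaped | p2:escaped | p3:escaped | p4:escaped
Exit steps: [5, 3, 3, 2, 3]
First to escape: p3 at step 2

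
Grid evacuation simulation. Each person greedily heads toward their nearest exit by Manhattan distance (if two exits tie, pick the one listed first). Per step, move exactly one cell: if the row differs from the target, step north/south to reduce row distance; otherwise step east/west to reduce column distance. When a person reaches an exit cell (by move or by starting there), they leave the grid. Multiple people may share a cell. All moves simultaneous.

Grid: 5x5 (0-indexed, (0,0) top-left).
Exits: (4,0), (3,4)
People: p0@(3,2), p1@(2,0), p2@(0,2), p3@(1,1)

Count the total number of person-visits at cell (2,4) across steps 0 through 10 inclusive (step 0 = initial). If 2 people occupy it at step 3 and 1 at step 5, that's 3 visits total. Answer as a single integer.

Step 0: p0@(3,2) p1@(2,0) p2@(0,2) p3@(1,1) -> at (2,4): 0 [-], cum=0
Step 1: p0@(3,3) p1@(3,0) p2@(1,2) p3@(2,1) -> at (2,4): 0 [-], cum=0
Step 2: p0@ESC p1@ESC p2@(2,2) p3@(3,1) -> at (2,4): 0 [-], cum=0
Step 3: p0@ESC p1@ESC p2@(3,2) p3@(4,1) -> at (2,4): 0 [-], cum=0
Step 4: p0@ESC p1@ESC p2@(3,3) p3@ESC -> at (2,4): 0 [-], cum=0
Step 5: p0@ESC p1@ESC p2@ESC p3@ESC -> at (2,4): 0 [-], cum=0
Total visits = 0

Answer: 0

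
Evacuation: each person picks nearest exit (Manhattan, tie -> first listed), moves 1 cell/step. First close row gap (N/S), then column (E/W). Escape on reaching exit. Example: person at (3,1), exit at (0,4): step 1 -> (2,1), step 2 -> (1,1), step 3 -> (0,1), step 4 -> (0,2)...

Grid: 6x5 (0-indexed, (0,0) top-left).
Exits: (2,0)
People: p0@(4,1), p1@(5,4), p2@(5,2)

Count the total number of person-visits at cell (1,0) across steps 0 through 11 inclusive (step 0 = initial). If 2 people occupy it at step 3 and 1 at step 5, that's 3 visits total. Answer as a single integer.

Answer: 0

Derivation:
Step 0: p0@(4,1) p1@(5,4) p2@(5,2) -> at (1,0): 0 [-], cum=0
Step 1: p0@(3,1) p1@(4,4) p2@(4,2) -> at (1,0): 0 [-], cum=0
Step 2: p0@(2,1) p1@(3,4) p2@(3,2) -> at (1,0): 0 [-], cum=0
Step 3: p0@ESC p1@(2,4) p2@(2,2) -> at (1,0): 0 [-], cum=0
Step 4: p0@ESC p1@(2,3) p2@(2,1) -> at (1,0): 0 [-], cum=0
Step 5: p0@ESC p1@(2,2) p2@ESC -> at (1,0): 0 [-], cum=0
Step 6: p0@ESC p1@(2,1) p2@ESC -> at (1,0): 0 [-], cum=0
Step 7: p0@ESC p1@ESC p2@ESC -> at (1,0): 0 [-], cum=0
Total visits = 0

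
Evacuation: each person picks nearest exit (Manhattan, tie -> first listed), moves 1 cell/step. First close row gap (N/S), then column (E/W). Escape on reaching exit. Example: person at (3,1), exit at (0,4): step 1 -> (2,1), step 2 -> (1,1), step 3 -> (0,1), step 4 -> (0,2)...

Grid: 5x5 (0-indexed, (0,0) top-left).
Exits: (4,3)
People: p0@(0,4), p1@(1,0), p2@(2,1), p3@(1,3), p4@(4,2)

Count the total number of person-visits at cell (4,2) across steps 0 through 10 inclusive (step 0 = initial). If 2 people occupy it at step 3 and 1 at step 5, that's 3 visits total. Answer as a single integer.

Answer: 3

Derivation:
Step 0: p0@(0,4) p1@(1,0) p2@(2,1) p3@(1,3) p4@(4,2) -> at (4,2): 1 [p4], cum=1
Step 1: p0@(1,4) p1@(2,0) p2@(3,1) p3@(2,3) p4@ESC -> at (4,2): 0 [-], cum=1
Step 2: p0@(2,4) p1@(3,0) p2@(4,1) p3@(3,3) p4@ESC -> at (4,2): 0 [-], cum=1
Step 3: p0@(3,4) p1@(4,0) p2@(4,2) p3@ESC p4@ESC -> at (4,2): 1 [p2], cum=2
Step 4: p0@(4,4) p1@(4,1) p2@ESC p3@ESC p4@ESC -> at (4,2): 0 [-], cum=2
Step 5: p0@ESC p1@(4,2) p2@ESC p3@ESC p4@ESC -> at (4,2): 1 [p1], cum=3
Step 6: p0@ESC p1@ESC p2@ESC p3@ESC p4@ESC -> at (4,2): 0 [-], cum=3
Total visits = 3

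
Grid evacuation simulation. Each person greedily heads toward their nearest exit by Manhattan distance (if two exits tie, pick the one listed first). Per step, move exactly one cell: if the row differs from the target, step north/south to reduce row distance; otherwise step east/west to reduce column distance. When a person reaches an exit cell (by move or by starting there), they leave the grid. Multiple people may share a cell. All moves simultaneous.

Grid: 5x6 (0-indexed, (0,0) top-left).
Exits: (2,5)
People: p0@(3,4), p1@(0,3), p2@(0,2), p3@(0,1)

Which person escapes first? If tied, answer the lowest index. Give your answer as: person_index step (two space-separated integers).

Step 1: p0:(3,4)->(2,4) | p1:(0,3)->(1,3) | p2:(0,2)->(1,2) | p3:(0,1)->(1,1)
Step 2: p0:(2,4)->(2,5)->EXIT | p1:(1,3)->(2,3) | p2:(1,2)->(2,2) | p3:(1,1)->(2,1)
Step 3: p0:escaped | p1:(2,3)->(2,4) | p2:(2,2)->(2,3) | p3:(2,1)->(2,2)
Step 4: p0:escaped | p1:(2,4)->(2,5)->EXIT | p2:(2,3)->(2,4) | p3:(2,2)->(2,3)
Step 5: p0:escaped | p1:escaped | p2:(2,4)->(2,5)->EXIT | p3:(2,3)->(2,4)
Step 6: p0:escaped | p1:escaped | p2:escaped | p3:(2,4)->(2,5)->EXIT
Exit steps: [2, 4, 5, 6]
First to escape: p0 at step 2

Answer: 0 2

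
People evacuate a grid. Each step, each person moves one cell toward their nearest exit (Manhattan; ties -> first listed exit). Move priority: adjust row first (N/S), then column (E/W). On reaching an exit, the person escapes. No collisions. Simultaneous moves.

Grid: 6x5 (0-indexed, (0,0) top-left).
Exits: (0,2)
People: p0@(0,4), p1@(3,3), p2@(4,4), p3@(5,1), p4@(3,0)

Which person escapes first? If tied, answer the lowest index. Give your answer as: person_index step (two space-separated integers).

Step 1: p0:(0,4)->(0,3) | p1:(3,3)->(2,3) | p2:(4,4)->(3,4) | p3:(5,1)->(4,1) | p4:(3,0)->(2,0)
Step 2: p0:(0,3)->(0,2)->EXIT | p1:(2,3)->(1,3) | p2:(3,4)->(2,4) | p3:(4,1)->(3,1) | p4:(2,0)->(1,0)
Step 3: p0:escaped | p1:(1,3)->(0,3) | p2:(2,4)->(1,4) | p3:(3,1)->(2,1) | p4:(1,0)->(0,0)
Step 4: p0:escaped | p1:(0,3)->(0,2)->EXIT | p2:(1,4)->(0,4) | p3:(2,1)->(1,1) | p4:(0,0)->(0,1)
Step 5: p0:escaped | p1:escaped | p2:(0,4)->(0,3) | p3:(1,1)->(0,1) | p4:(0,1)->(0,2)->EXIT
Step 6: p0:escaped | p1:escaped | p2:(0,3)->(0,2)->EXIT | p3:(0,1)->(0,2)->EXIT | p4:escaped
Exit steps: [2, 4, 6, 6, 5]
First to escape: p0 at step 2

Answer: 0 2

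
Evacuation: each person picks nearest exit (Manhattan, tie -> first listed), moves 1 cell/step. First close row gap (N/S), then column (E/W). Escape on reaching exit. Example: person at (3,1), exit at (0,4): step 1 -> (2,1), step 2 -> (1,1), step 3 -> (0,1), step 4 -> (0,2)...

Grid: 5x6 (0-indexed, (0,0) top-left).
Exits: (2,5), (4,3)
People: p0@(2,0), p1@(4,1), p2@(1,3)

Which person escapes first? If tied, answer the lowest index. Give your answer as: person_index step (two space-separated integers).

Step 1: p0:(2,0)->(2,1) | p1:(4,1)->(4,2) | p2:(1,3)->(2,3)
Step 2: p0:(2,1)->(2,2) | p1:(4,2)->(4,3)->EXIT | p2:(2,3)->(2,4)
Step 3: p0:(2,2)->(2,3) | p1:escaped | p2:(2,4)->(2,5)->EXIT
Step 4: p0:(2,3)->(2,4) | p1:escaped | p2:escaped
Step 5: p0:(2,4)->(2,5)->EXIT | p1:escaped | p2:escaped
Exit steps: [5, 2, 3]
First to escape: p1 at step 2

Answer: 1 2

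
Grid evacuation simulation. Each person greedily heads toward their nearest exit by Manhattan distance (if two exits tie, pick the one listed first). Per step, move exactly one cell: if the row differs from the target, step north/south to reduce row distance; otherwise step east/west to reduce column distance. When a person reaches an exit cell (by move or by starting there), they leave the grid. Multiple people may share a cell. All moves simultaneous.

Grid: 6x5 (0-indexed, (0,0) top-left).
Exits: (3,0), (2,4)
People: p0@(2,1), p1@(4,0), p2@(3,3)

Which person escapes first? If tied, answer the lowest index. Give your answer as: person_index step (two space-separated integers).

Answer: 1 1

Derivation:
Step 1: p0:(2,1)->(3,1) | p1:(4,0)->(3,0)->EXIT | p2:(3,3)->(2,3)
Step 2: p0:(3,1)->(3,0)->EXIT | p1:escaped | p2:(2,3)->(2,4)->EXIT
Exit steps: [2, 1, 2]
First to escape: p1 at step 1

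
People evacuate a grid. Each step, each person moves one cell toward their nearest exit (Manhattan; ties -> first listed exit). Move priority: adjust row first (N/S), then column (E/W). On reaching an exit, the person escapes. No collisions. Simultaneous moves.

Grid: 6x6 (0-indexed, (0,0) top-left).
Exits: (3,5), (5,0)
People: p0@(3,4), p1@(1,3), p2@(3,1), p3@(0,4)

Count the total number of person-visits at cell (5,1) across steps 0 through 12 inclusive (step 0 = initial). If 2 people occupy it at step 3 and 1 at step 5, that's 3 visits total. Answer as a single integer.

Answer: 1

Derivation:
Step 0: p0@(3,4) p1@(1,3) p2@(3,1) p3@(0,4) -> at (5,1): 0 [-], cum=0
Step 1: p0@ESC p1@(2,3) p2@(4,1) p3@(1,4) -> at (5,1): 0 [-], cum=0
Step 2: p0@ESC p1@(3,3) p2@(5,1) p3@(2,4) -> at (5,1): 1 [p2], cum=1
Step 3: p0@ESC p1@(3,4) p2@ESC p3@(3,4) -> at (5,1): 0 [-], cum=1
Step 4: p0@ESC p1@ESC p2@ESC p3@ESC -> at (5,1): 0 [-], cum=1
Total visits = 1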